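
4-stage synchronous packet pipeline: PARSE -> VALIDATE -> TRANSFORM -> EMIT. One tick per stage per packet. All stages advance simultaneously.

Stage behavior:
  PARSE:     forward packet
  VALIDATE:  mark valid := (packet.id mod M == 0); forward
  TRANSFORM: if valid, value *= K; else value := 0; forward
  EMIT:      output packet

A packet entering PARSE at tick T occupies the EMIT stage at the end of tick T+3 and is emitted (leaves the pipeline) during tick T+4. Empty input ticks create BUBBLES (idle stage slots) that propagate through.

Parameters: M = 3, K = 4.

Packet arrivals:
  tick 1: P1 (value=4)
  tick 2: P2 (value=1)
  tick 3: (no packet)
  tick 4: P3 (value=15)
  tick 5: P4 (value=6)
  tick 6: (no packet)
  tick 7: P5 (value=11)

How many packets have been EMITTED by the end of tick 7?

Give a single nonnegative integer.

Answer: 2

Derivation:
Tick 1: [PARSE:P1(v=4,ok=F), VALIDATE:-, TRANSFORM:-, EMIT:-] out:-; in:P1
Tick 2: [PARSE:P2(v=1,ok=F), VALIDATE:P1(v=4,ok=F), TRANSFORM:-, EMIT:-] out:-; in:P2
Tick 3: [PARSE:-, VALIDATE:P2(v=1,ok=F), TRANSFORM:P1(v=0,ok=F), EMIT:-] out:-; in:-
Tick 4: [PARSE:P3(v=15,ok=F), VALIDATE:-, TRANSFORM:P2(v=0,ok=F), EMIT:P1(v=0,ok=F)] out:-; in:P3
Tick 5: [PARSE:P4(v=6,ok=F), VALIDATE:P3(v=15,ok=T), TRANSFORM:-, EMIT:P2(v=0,ok=F)] out:P1(v=0); in:P4
Tick 6: [PARSE:-, VALIDATE:P4(v=6,ok=F), TRANSFORM:P3(v=60,ok=T), EMIT:-] out:P2(v=0); in:-
Tick 7: [PARSE:P5(v=11,ok=F), VALIDATE:-, TRANSFORM:P4(v=0,ok=F), EMIT:P3(v=60,ok=T)] out:-; in:P5
Emitted by tick 7: ['P1', 'P2']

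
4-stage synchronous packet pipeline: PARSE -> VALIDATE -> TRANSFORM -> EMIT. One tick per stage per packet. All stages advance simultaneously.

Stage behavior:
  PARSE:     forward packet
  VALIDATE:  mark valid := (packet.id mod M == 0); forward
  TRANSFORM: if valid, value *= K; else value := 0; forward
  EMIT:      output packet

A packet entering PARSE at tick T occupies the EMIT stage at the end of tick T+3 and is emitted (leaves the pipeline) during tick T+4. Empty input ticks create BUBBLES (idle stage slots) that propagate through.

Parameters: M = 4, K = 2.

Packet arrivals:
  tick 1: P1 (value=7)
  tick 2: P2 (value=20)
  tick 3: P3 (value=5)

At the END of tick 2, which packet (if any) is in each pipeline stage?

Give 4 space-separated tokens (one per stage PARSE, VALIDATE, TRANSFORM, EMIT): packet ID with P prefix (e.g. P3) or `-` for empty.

Tick 1: [PARSE:P1(v=7,ok=F), VALIDATE:-, TRANSFORM:-, EMIT:-] out:-; in:P1
Tick 2: [PARSE:P2(v=20,ok=F), VALIDATE:P1(v=7,ok=F), TRANSFORM:-, EMIT:-] out:-; in:P2
At end of tick 2: ['P2', 'P1', '-', '-']

Answer: P2 P1 - -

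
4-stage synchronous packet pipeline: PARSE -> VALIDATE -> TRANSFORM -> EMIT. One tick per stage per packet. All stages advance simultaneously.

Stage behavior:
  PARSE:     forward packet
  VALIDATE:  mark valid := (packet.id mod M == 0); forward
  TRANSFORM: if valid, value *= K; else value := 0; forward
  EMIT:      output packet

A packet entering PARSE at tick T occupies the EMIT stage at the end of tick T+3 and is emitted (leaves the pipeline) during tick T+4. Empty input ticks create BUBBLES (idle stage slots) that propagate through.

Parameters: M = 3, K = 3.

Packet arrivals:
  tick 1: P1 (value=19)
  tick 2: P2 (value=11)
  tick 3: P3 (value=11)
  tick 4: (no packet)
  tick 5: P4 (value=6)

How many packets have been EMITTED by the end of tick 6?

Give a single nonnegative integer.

Tick 1: [PARSE:P1(v=19,ok=F), VALIDATE:-, TRANSFORM:-, EMIT:-] out:-; in:P1
Tick 2: [PARSE:P2(v=11,ok=F), VALIDATE:P1(v=19,ok=F), TRANSFORM:-, EMIT:-] out:-; in:P2
Tick 3: [PARSE:P3(v=11,ok=F), VALIDATE:P2(v=11,ok=F), TRANSFORM:P1(v=0,ok=F), EMIT:-] out:-; in:P3
Tick 4: [PARSE:-, VALIDATE:P3(v=11,ok=T), TRANSFORM:P2(v=0,ok=F), EMIT:P1(v=0,ok=F)] out:-; in:-
Tick 5: [PARSE:P4(v=6,ok=F), VALIDATE:-, TRANSFORM:P3(v=33,ok=T), EMIT:P2(v=0,ok=F)] out:P1(v=0); in:P4
Tick 6: [PARSE:-, VALIDATE:P4(v=6,ok=F), TRANSFORM:-, EMIT:P3(v=33,ok=T)] out:P2(v=0); in:-
Emitted by tick 6: ['P1', 'P2']

Answer: 2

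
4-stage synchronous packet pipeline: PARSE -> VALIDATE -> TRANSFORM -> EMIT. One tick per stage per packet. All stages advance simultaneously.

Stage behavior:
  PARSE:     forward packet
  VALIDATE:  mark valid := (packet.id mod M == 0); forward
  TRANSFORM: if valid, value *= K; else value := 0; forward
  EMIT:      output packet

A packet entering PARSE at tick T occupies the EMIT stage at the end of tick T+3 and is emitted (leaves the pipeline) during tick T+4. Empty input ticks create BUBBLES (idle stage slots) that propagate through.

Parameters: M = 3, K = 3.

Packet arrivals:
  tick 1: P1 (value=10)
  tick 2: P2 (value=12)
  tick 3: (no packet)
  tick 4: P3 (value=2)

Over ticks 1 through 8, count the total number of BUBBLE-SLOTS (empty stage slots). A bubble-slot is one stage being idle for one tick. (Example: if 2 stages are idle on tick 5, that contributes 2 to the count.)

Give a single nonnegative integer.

Answer: 20

Derivation:
Tick 1: [PARSE:P1(v=10,ok=F), VALIDATE:-, TRANSFORM:-, EMIT:-] out:-; bubbles=3
Tick 2: [PARSE:P2(v=12,ok=F), VALIDATE:P1(v=10,ok=F), TRANSFORM:-, EMIT:-] out:-; bubbles=2
Tick 3: [PARSE:-, VALIDATE:P2(v=12,ok=F), TRANSFORM:P1(v=0,ok=F), EMIT:-] out:-; bubbles=2
Tick 4: [PARSE:P3(v=2,ok=F), VALIDATE:-, TRANSFORM:P2(v=0,ok=F), EMIT:P1(v=0,ok=F)] out:-; bubbles=1
Tick 5: [PARSE:-, VALIDATE:P3(v=2,ok=T), TRANSFORM:-, EMIT:P2(v=0,ok=F)] out:P1(v=0); bubbles=2
Tick 6: [PARSE:-, VALIDATE:-, TRANSFORM:P3(v=6,ok=T), EMIT:-] out:P2(v=0); bubbles=3
Tick 7: [PARSE:-, VALIDATE:-, TRANSFORM:-, EMIT:P3(v=6,ok=T)] out:-; bubbles=3
Tick 8: [PARSE:-, VALIDATE:-, TRANSFORM:-, EMIT:-] out:P3(v=6); bubbles=4
Total bubble-slots: 20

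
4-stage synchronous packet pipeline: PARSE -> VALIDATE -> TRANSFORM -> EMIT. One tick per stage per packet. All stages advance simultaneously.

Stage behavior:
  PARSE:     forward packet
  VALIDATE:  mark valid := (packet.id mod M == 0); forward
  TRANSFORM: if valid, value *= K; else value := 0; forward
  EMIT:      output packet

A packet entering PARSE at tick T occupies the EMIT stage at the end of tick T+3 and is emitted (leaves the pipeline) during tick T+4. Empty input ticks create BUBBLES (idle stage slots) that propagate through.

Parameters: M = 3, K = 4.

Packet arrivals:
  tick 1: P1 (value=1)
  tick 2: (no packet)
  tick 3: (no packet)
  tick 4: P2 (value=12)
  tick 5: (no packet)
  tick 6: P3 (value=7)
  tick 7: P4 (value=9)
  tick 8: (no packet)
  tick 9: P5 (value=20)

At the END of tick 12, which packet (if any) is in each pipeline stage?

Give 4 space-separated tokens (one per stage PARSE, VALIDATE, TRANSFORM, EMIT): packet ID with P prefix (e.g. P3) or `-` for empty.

Tick 1: [PARSE:P1(v=1,ok=F), VALIDATE:-, TRANSFORM:-, EMIT:-] out:-; in:P1
Tick 2: [PARSE:-, VALIDATE:P1(v=1,ok=F), TRANSFORM:-, EMIT:-] out:-; in:-
Tick 3: [PARSE:-, VALIDATE:-, TRANSFORM:P1(v=0,ok=F), EMIT:-] out:-; in:-
Tick 4: [PARSE:P2(v=12,ok=F), VALIDATE:-, TRANSFORM:-, EMIT:P1(v=0,ok=F)] out:-; in:P2
Tick 5: [PARSE:-, VALIDATE:P2(v=12,ok=F), TRANSFORM:-, EMIT:-] out:P1(v=0); in:-
Tick 6: [PARSE:P3(v=7,ok=F), VALIDATE:-, TRANSFORM:P2(v=0,ok=F), EMIT:-] out:-; in:P3
Tick 7: [PARSE:P4(v=9,ok=F), VALIDATE:P3(v=7,ok=T), TRANSFORM:-, EMIT:P2(v=0,ok=F)] out:-; in:P4
Tick 8: [PARSE:-, VALIDATE:P4(v=9,ok=F), TRANSFORM:P3(v=28,ok=T), EMIT:-] out:P2(v=0); in:-
Tick 9: [PARSE:P5(v=20,ok=F), VALIDATE:-, TRANSFORM:P4(v=0,ok=F), EMIT:P3(v=28,ok=T)] out:-; in:P5
Tick 10: [PARSE:-, VALIDATE:P5(v=20,ok=F), TRANSFORM:-, EMIT:P4(v=0,ok=F)] out:P3(v=28); in:-
Tick 11: [PARSE:-, VALIDATE:-, TRANSFORM:P5(v=0,ok=F), EMIT:-] out:P4(v=0); in:-
Tick 12: [PARSE:-, VALIDATE:-, TRANSFORM:-, EMIT:P5(v=0,ok=F)] out:-; in:-
At end of tick 12: ['-', '-', '-', 'P5']

Answer: - - - P5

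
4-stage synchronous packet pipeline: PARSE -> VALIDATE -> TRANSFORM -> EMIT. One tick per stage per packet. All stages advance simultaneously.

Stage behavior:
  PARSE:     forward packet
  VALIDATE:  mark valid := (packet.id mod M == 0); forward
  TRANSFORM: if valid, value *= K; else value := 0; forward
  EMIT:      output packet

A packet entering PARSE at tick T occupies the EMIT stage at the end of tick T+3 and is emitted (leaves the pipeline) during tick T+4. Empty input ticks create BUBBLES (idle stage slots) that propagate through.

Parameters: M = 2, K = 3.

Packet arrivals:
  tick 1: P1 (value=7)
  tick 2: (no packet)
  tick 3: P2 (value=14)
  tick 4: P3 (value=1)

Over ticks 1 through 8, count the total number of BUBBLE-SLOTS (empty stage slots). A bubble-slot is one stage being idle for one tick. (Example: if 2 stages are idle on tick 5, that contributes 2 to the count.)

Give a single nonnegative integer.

Answer: 20

Derivation:
Tick 1: [PARSE:P1(v=7,ok=F), VALIDATE:-, TRANSFORM:-, EMIT:-] out:-; bubbles=3
Tick 2: [PARSE:-, VALIDATE:P1(v=7,ok=F), TRANSFORM:-, EMIT:-] out:-; bubbles=3
Tick 3: [PARSE:P2(v=14,ok=F), VALIDATE:-, TRANSFORM:P1(v=0,ok=F), EMIT:-] out:-; bubbles=2
Tick 4: [PARSE:P3(v=1,ok=F), VALIDATE:P2(v=14,ok=T), TRANSFORM:-, EMIT:P1(v=0,ok=F)] out:-; bubbles=1
Tick 5: [PARSE:-, VALIDATE:P3(v=1,ok=F), TRANSFORM:P2(v=42,ok=T), EMIT:-] out:P1(v=0); bubbles=2
Tick 6: [PARSE:-, VALIDATE:-, TRANSFORM:P3(v=0,ok=F), EMIT:P2(v=42,ok=T)] out:-; bubbles=2
Tick 7: [PARSE:-, VALIDATE:-, TRANSFORM:-, EMIT:P3(v=0,ok=F)] out:P2(v=42); bubbles=3
Tick 8: [PARSE:-, VALIDATE:-, TRANSFORM:-, EMIT:-] out:P3(v=0); bubbles=4
Total bubble-slots: 20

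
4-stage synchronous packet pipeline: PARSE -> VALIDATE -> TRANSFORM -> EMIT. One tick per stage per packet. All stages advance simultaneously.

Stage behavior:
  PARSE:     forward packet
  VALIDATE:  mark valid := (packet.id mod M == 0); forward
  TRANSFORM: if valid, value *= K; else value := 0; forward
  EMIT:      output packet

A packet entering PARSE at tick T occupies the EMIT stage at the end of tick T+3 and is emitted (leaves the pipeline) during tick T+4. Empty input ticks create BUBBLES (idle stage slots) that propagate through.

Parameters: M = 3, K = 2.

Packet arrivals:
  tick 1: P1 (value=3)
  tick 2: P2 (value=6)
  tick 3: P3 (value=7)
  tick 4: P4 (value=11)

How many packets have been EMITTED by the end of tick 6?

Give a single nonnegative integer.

Answer: 2

Derivation:
Tick 1: [PARSE:P1(v=3,ok=F), VALIDATE:-, TRANSFORM:-, EMIT:-] out:-; in:P1
Tick 2: [PARSE:P2(v=6,ok=F), VALIDATE:P1(v=3,ok=F), TRANSFORM:-, EMIT:-] out:-; in:P2
Tick 3: [PARSE:P3(v=7,ok=F), VALIDATE:P2(v=6,ok=F), TRANSFORM:P1(v=0,ok=F), EMIT:-] out:-; in:P3
Tick 4: [PARSE:P4(v=11,ok=F), VALIDATE:P3(v=7,ok=T), TRANSFORM:P2(v=0,ok=F), EMIT:P1(v=0,ok=F)] out:-; in:P4
Tick 5: [PARSE:-, VALIDATE:P4(v=11,ok=F), TRANSFORM:P3(v=14,ok=T), EMIT:P2(v=0,ok=F)] out:P1(v=0); in:-
Tick 6: [PARSE:-, VALIDATE:-, TRANSFORM:P4(v=0,ok=F), EMIT:P3(v=14,ok=T)] out:P2(v=0); in:-
Emitted by tick 6: ['P1', 'P2']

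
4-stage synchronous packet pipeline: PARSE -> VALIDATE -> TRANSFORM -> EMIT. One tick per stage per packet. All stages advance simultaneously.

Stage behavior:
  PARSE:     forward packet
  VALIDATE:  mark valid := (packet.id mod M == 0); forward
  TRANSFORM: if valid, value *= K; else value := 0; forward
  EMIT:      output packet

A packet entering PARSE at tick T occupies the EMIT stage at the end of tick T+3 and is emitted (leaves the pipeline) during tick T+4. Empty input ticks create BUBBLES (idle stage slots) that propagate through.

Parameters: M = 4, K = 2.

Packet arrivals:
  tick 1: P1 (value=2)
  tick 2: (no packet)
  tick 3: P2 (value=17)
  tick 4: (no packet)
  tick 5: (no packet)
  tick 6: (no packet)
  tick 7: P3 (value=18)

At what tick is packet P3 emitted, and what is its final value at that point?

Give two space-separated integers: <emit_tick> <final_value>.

Answer: 11 0

Derivation:
Tick 1: [PARSE:P1(v=2,ok=F), VALIDATE:-, TRANSFORM:-, EMIT:-] out:-; in:P1
Tick 2: [PARSE:-, VALIDATE:P1(v=2,ok=F), TRANSFORM:-, EMIT:-] out:-; in:-
Tick 3: [PARSE:P2(v=17,ok=F), VALIDATE:-, TRANSFORM:P1(v=0,ok=F), EMIT:-] out:-; in:P2
Tick 4: [PARSE:-, VALIDATE:P2(v=17,ok=F), TRANSFORM:-, EMIT:P1(v=0,ok=F)] out:-; in:-
Tick 5: [PARSE:-, VALIDATE:-, TRANSFORM:P2(v=0,ok=F), EMIT:-] out:P1(v=0); in:-
Tick 6: [PARSE:-, VALIDATE:-, TRANSFORM:-, EMIT:P2(v=0,ok=F)] out:-; in:-
Tick 7: [PARSE:P3(v=18,ok=F), VALIDATE:-, TRANSFORM:-, EMIT:-] out:P2(v=0); in:P3
Tick 8: [PARSE:-, VALIDATE:P3(v=18,ok=F), TRANSFORM:-, EMIT:-] out:-; in:-
Tick 9: [PARSE:-, VALIDATE:-, TRANSFORM:P3(v=0,ok=F), EMIT:-] out:-; in:-
Tick 10: [PARSE:-, VALIDATE:-, TRANSFORM:-, EMIT:P3(v=0,ok=F)] out:-; in:-
Tick 11: [PARSE:-, VALIDATE:-, TRANSFORM:-, EMIT:-] out:P3(v=0); in:-
P3: arrives tick 7, valid=False (id=3, id%4=3), emit tick 11, final value 0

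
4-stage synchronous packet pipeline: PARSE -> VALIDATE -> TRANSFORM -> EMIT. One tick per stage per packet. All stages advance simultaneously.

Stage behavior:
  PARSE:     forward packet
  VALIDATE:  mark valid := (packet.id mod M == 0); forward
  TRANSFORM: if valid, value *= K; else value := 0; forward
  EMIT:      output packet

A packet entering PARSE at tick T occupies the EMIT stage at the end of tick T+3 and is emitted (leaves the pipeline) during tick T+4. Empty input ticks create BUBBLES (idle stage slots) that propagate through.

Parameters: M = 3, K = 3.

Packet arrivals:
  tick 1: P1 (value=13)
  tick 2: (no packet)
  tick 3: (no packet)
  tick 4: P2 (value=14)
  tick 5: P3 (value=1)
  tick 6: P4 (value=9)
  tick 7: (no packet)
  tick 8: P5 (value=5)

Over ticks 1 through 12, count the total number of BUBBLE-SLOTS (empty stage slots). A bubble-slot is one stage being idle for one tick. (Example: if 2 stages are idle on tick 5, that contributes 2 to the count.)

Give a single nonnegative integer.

Tick 1: [PARSE:P1(v=13,ok=F), VALIDATE:-, TRANSFORM:-, EMIT:-] out:-; bubbles=3
Tick 2: [PARSE:-, VALIDATE:P1(v=13,ok=F), TRANSFORM:-, EMIT:-] out:-; bubbles=3
Tick 3: [PARSE:-, VALIDATE:-, TRANSFORM:P1(v=0,ok=F), EMIT:-] out:-; bubbles=3
Tick 4: [PARSE:P2(v=14,ok=F), VALIDATE:-, TRANSFORM:-, EMIT:P1(v=0,ok=F)] out:-; bubbles=2
Tick 5: [PARSE:P3(v=1,ok=F), VALIDATE:P2(v=14,ok=F), TRANSFORM:-, EMIT:-] out:P1(v=0); bubbles=2
Tick 6: [PARSE:P4(v=9,ok=F), VALIDATE:P3(v=1,ok=T), TRANSFORM:P2(v=0,ok=F), EMIT:-] out:-; bubbles=1
Tick 7: [PARSE:-, VALIDATE:P4(v=9,ok=F), TRANSFORM:P3(v=3,ok=T), EMIT:P2(v=0,ok=F)] out:-; bubbles=1
Tick 8: [PARSE:P5(v=5,ok=F), VALIDATE:-, TRANSFORM:P4(v=0,ok=F), EMIT:P3(v=3,ok=T)] out:P2(v=0); bubbles=1
Tick 9: [PARSE:-, VALIDATE:P5(v=5,ok=F), TRANSFORM:-, EMIT:P4(v=0,ok=F)] out:P3(v=3); bubbles=2
Tick 10: [PARSE:-, VALIDATE:-, TRANSFORM:P5(v=0,ok=F), EMIT:-] out:P4(v=0); bubbles=3
Tick 11: [PARSE:-, VALIDATE:-, TRANSFORM:-, EMIT:P5(v=0,ok=F)] out:-; bubbles=3
Tick 12: [PARSE:-, VALIDATE:-, TRANSFORM:-, EMIT:-] out:P5(v=0); bubbles=4
Total bubble-slots: 28

Answer: 28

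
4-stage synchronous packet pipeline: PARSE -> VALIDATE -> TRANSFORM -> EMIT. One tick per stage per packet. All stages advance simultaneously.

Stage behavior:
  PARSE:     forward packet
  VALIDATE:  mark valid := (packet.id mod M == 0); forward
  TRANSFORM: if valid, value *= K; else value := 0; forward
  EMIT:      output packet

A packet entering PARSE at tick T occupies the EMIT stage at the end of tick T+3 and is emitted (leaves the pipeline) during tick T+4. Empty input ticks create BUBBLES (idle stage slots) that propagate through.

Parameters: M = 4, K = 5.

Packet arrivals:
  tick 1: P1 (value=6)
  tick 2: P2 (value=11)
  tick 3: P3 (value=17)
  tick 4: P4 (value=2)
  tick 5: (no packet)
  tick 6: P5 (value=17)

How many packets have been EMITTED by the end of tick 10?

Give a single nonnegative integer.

Tick 1: [PARSE:P1(v=6,ok=F), VALIDATE:-, TRANSFORM:-, EMIT:-] out:-; in:P1
Tick 2: [PARSE:P2(v=11,ok=F), VALIDATE:P1(v=6,ok=F), TRANSFORM:-, EMIT:-] out:-; in:P2
Tick 3: [PARSE:P3(v=17,ok=F), VALIDATE:P2(v=11,ok=F), TRANSFORM:P1(v=0,ok=F), EMIT:-] out:-; in:P3
Tick 4: [PARSE:P4(v=2,ok=F), VALIDATE:P3(v=17,ok=F), TRANSFORM:P2(v=0,ok=F), EMIT:P1(v=0,ok=F)] out:-; in:P4
Tick 5: [PARSE:-, VALIDATE:P4(v=2,ok=T), TRANSFORM:P3(v=0,ok=F), EMIT:P2(v=0,ok=F)] out:P1(v=0); in:-
Tick 6: [PARSE:P5(v=17,ok=F), VALIDATE:-, TRANSFORM:P4(v=10,ok=T), EMIT:P3(v=0,ok=F)] out:P2(v=0); in:P5
Tick 7: [PARSE:-, VALIDATE:P5(v=17,ok=F), TRANSFORM:-, EMIT:P4(v=10,ok=T)] out:P3(v=0); in:-
Tick 8: [PARSE:-, VALIDATE:-, TRANSFORM:P5(v=0,ok=F), EMIT:-] out:P4(v=10); in:-
Tick 9: [PARSE:-, VALIDATE:-, TRANSFORM:-, EMIT:P5(v=0,ok=F)] out:-; in:-
Tick 10: [PARSE:-, VALIDATE:-, TRANSFORM:-, EMIT:-] out:P5(v=0); in:-
Emitted by tick 10: ['P1', 'P2', 'P3', 'P4', 'P5']

Answer: 5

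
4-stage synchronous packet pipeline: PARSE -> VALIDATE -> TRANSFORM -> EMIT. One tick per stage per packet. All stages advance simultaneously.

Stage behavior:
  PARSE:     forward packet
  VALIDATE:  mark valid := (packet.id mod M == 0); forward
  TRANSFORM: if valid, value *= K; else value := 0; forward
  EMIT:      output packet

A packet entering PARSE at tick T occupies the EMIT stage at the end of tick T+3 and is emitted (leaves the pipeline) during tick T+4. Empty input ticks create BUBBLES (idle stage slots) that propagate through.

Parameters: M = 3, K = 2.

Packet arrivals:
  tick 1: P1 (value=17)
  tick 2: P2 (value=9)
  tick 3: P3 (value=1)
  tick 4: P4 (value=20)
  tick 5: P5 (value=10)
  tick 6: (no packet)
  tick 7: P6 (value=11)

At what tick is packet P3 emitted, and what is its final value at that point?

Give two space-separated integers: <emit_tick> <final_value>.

Tick 1: [PARSE:P1(v=17,ok=F), VALIDATE:-, TRANSFORM:-, EMIT:-] out:-; in:P1
Tick 2: [PARSE:P2(v=9,ok=F), VALIDATE:P1(v=17,ok=F), TRANSFORM:-, EMIT:-] out:-; in:P2
Tick 3: [PARSE:P3(v=1,ok=F), VALIDATE:P2(v=9,ok=F), TRANSFORM:P1(v=0,ok=F), EMIT:-] out:-; in:P3
Tick 4: [PARSE:P4(v=20,ok=F), VALIDATE:P3(v=1,ok=T), TRANSFORM:P2(v=0,ok=F), EMIT:P1(v=0,ok=F)] out:-; in:P4
Tick 5: [PARSE:P5(v=10,ok=F), VALIDATE:P4(v=20,ok=F), TRANSFORM:P3(v=2,ok=T), EMIT:P2(v=0,ok=F)] out:P1(v=0); in:P5
Tick 6: [PARSE:-, VALIDATE:P5(v=10,ok=F), TRANSFORM:P4(v=0,ok=F), EMIT:P3(v=2,ok=T)] out:P2(v=0); in:-
Tick 7: [PARSE:P6(v=11,ok=F), VALIDATE:-, TRANSFORM:P5(v=0,ok=F), EMIT:P4(v=0,ok=F)] out:P3(v=2); in:P6
Tick 8: [PARSE:-, VALIDATE:P6(v=11,ok=T), TRANSFORM:-, EMIT:P5(v=0,ok=F)] out:P4(v=0); in:-
Tick 9: [PARSE:-, VALIDATE:-, TRANSFORM:P6(v=22,ok=T), EMIT:-] out:P5(v=0); in:-
Tick 10: [PARSE:-, VALIDATE:-, TRANSFORM:-, EMIT:P6(v=22,ok=T)] out:-; in:-
Tick 11: [PARSE:-, VALIDATE:-, TRANSFORM:-, EMIT:-] out:P6(v=22); in:-
P3: arrives tick 3, valid=True (id=3, id%3=0), emit tick 7, final value 2

Answer: 7 2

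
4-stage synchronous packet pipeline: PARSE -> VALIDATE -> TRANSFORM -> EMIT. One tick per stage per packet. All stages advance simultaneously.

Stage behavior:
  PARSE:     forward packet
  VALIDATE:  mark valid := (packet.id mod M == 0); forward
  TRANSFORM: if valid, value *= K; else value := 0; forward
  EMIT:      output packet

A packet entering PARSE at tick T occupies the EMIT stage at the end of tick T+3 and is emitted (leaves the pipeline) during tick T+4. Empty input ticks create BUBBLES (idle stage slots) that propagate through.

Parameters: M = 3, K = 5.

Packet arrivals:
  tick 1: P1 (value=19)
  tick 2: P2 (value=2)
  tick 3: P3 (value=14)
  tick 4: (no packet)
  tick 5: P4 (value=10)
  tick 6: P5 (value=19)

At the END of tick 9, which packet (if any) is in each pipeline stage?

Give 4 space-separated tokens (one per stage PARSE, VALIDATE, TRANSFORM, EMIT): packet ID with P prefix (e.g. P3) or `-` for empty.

Answer: - - - P5

Derivation:
Tick 1: [PARSE:P1(v=19,ok=F), VALIDATE:-, TRANSFORM:-, EMIT:-] out:-; in:P1
Tick 2: [PARSE:P2(v=2,ok=F), VALIDATE:P1(v=19,ok=F), TRANSFORM:-, EMIT:-] out:-; in:P2
Tick 3: [PARSE:P3(v=14,ok=F), VALIDATE:P2(v=2,ok=F), TRANSFORM:P1(v=0,ok=F), EMIT:-] out:-; in:P3
Tick 4: [PARSE:-, VALIDATE:P3(v=14,ok=T), TRANSFORM:P2(v=0,ok=F), EMIT:P1(v=0,ok=F)] out:-; in:-
Tick 5: [PARSE:P4(v=10,ok=F), VALIDATE:-, TRANSFORM:P3(v=70,ok=T), EMIT:P2(v=0,ok=F)] out:P1(v=0); in:P4
Tick 6: [PARSE:P5(v=19,ok=F), VALIDATE:P4(v=10,ok=F), TRANSFORM:-, EMIT:P3(v=70,ok=T)] out:P2(v=0); in:P5
Tick 7: [PARSE:-, VALIDATE:P5(v=19,ok=F), TRANSFORM:P4(v=0,ok=F), EMIT:-] out:P3(v=70); in:-
Tick 8: [PARSE:-, VALIDATE:-, TRANSFORM:P5(v=0,ok=F), EMIT:P4(v=0,ok=F)] out:-; in:-
Tick 9: [PARSE:-, VALIDATE:-, TRANSFORM:-, EMIT:P5(v=0,ok=F)] out:P4(v=0); in:-
At end of tick 9: ['-', '-', '-', 'P5']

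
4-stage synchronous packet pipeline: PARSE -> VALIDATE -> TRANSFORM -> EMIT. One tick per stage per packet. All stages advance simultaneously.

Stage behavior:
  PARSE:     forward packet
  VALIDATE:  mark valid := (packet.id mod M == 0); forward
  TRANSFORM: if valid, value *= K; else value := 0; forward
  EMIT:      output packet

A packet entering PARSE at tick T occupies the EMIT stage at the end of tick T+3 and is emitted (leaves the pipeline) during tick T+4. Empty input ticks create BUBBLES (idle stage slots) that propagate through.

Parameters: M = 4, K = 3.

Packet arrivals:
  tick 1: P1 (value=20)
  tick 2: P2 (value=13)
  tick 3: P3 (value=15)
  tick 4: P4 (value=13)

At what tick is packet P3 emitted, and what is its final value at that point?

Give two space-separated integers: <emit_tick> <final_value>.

Tick 1: [PARSE:P1(v=20,ok=F), VALIDATE:-, TRANSFORM:-, EMIT:-] out:-; in:P1
Tick 2: [PARSE:P2(v=13,ok=F), VALIDATE:P1(v=20,ok=F), TRANSFORM:-, EMIT:-] out:-; in:P2
Tick 3: [PARSE:P3(v=15,ok=F), VALIDATE:P2(v=13,ok=F), TRANSFORM:P1(v=0,ok=F), EMIT:-] out:-; in:P3
Tick 4: [PARSE:P4(v=13,ok=F), VALIDATE:P3(v=15,ok=F), TRANSFORM:P2(v=0,ok=F), EMIT:P1(v=0,ok=F)] out:-; in:P4
Tick 5: [PARSE:-, VALIDATE:P4(v=13,ok=T), TRANSFORM:P3(v=0,ok=F), EMIT:P2(v=0,ok=F)] out:P1(v=0); in:-
Tick 6: [PARSE:-, VALIDATE:-, TRANSFORM:P4(v=39,ok=T), EMIT:P3(v=0,ok=F)] out:P2(v=0); in:-
Tick 7: [PARSE:-, VALIDATE:-, TRANSFORM:-, EMIT:P4(v=39,ok=T)] out:P3(v=0); in:-
Tick 8: [PARSE:-, VALIDATE:-, TRANSFORM:-, EMIT:-] out:P4(v=39); in:-
P3: arrives tick 3, valid=False (id=3, id%4=3), emit tick 7, final value 0

Answer: 7 0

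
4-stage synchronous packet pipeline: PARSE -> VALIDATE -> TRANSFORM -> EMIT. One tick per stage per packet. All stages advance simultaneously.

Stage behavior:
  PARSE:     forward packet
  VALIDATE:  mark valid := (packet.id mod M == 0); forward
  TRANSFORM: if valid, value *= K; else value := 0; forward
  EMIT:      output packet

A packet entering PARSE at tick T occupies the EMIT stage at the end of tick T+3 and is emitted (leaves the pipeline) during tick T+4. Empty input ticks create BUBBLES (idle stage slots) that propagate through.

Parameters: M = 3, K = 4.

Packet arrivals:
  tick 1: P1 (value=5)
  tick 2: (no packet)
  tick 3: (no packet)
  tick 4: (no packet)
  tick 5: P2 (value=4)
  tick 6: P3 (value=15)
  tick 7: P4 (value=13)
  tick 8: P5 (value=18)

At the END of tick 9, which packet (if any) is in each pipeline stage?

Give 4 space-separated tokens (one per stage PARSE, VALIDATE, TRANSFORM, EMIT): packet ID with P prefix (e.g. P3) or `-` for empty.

Answer: - P5 P4 P3

Derivation:
Tick 1: [PARSE:P1(v=5,ok=F), VALIDATE:-, TRANSFORM:-, EMIT:-] out:-; in:P1
Tick 2: [PARSE:-, VALIDATE:P1(v=5,ok=F), TRANSFORM:-, EMIT:-] out:-; in:-
Tick 3: [PARSE:-, VALIDATE:-, TRANSFORM:P1(v=0,ok=F), EMIT:-] out:-; in:-
Tick 4: [PARSE:-, VALIDATE:-, TRANSFORM:-, EMIT:P1(v=0,ok=F)] out:-; in:-
Tick 5: [PARSE:P2(v=4,ok=F), VALIDATE:-, TRANSFORM:-, EMIT:-] out:P1(v=0); in:P2
Tick 6: [PARSE:P3(v=15,ok=F), VALIDATE:P2(v=4,ok=F), TRANSFORM:-, EMIT:-] out:-; in:P3
Tick 7: [PARSE:P4(v=13,ok=F), VALIDATE:P3(v=15,ok=T), TRANSFORM:P2(v=0,ok=F), EMIT:-] out:-; in:P4
Tick 8: [PARSE:P5(v=18,ok=F), VALIDATE:P4(v=13,ok=F), TRANSFORM:P3(v=60,ok=T), EMIT:P2(v=0,ok=F)] out:-; in:P5
Tick 9: [PARSE:-, VALIDATE:P5(v=18,ok=F), TRANSFORM:P4(v=0,ok=F), EMIT:P3(v=60,ok=T)] out:P2(v=0); in:-
At end of tick 9: ['-', 'P5', 'P4', 'P3']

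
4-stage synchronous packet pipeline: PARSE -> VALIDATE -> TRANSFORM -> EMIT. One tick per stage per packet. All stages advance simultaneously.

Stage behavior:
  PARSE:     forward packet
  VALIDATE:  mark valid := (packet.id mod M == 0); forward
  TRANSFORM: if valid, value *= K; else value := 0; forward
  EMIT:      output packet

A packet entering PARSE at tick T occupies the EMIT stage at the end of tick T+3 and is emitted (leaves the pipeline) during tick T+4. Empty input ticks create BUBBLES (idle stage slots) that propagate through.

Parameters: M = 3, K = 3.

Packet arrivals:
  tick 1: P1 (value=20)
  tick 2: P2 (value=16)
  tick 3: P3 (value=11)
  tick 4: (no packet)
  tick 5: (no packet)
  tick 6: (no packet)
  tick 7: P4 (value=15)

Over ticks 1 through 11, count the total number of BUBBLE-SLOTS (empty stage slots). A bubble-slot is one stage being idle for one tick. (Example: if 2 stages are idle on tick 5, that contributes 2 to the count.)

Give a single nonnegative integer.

Tick 1: [PARSE:P1(v=20,ok=F), VALIDATE:-, TRANSFORM:-, EMIT:-] out:-; bubbles=3
Tick 2: [PARSE:P2(v=16,ok=F), VALIDATE:P1(v=20,ok=F), TRANSFORM:-, EMIT:-] out:-; bubbles=2
Tick 3: [PARSE:P3(v=11,ok=F), VALIDATE:P2(v=16,ok=F), TRANSFORM:P1(v=0,ok=F), EMIT:-] out:-; bubbles=1
Tick 4: [PARSE:-, VALIDATE:P3(v=11,ok=T), TRANSFORM:P2(v=0,ok=F), EMIT:P1(v=0,ok=F)] out:-; bubbles=1
Tick 5: [PARSE:-, VALIDATE:-, TRANSFORM:P3(v=33,ok=T), EMIT:P2(v=0,ok=F)] out:P1(v=0); bubbles=2
Tick 6: [PARSE:-, VALIDATE:-, TRANSFORM:-, EMIT:P3(v=33,ok=T)] out:P2(v=0); bubbles=3
Tick 7: [PARSE:P4(v=15,ok=F), VALIDATE:-, TRANSFORM:-, EMIT:-] out:P3(v=33); bubbles=3
Tick 8: [PARSE:-, VALIDATE:P4(v=15,ok=F), TRANSFORM:-, EMIT:-] out:-; bubbles=3
Tick 9: [PARSE:-, VALIDATE:-, TRANSFORM:P4(v=0,ok=F), EMIT:-] out:-; bubbles=3
Tick 10: [PARSE:-, VALIDATE:-, TRANSFORM:-, EMIT:P4(v=0,ok=F)] out:-; bubbles=3
Tick 11: [PARSE:-, VALIDATE:-, TRANSFORM:-, EMIT:-] out:P4(v=0); bubbles=4
Total bubble-slots: 28

Answer: 28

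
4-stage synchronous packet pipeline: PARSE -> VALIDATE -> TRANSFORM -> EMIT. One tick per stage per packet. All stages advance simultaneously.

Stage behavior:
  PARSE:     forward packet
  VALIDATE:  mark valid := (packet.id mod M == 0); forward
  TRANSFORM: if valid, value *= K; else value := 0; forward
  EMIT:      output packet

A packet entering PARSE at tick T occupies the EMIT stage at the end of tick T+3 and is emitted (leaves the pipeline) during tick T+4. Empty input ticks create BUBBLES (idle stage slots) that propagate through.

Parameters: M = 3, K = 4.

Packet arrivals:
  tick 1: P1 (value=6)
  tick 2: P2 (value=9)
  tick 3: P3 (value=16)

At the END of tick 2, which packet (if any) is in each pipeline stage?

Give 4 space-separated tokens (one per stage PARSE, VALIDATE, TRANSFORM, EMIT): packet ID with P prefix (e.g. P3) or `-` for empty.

Tick 1: [PARSE:P1(v=6,ok=F), VALIDATE:-, TRANSFORM:-, EMIT:-] out:-; in:P1
Tick 2: [PARSE:P2(v=9,ok=F), VALIDATE:P1(v=6,ok=F), TRANSFORM:-, EMIT:-] out:-; in:P2
At end of tick 2: ['P2', 'P1', '-', '-']

Answer: P2 P1 - -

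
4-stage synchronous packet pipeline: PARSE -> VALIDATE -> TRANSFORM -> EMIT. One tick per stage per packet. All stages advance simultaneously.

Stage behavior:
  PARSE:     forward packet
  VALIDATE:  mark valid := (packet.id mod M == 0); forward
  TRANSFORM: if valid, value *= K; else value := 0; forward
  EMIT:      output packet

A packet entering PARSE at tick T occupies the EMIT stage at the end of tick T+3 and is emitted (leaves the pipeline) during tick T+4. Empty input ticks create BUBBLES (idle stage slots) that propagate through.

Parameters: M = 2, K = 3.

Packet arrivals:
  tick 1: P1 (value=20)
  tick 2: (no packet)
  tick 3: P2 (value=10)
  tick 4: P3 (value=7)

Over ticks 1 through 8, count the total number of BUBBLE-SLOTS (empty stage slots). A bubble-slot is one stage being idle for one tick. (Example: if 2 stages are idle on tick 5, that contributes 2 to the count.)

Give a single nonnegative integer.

Tick 1: [PARSE:P1(v=20,ok=F), VALIDATE:-, TRANSFORM:-, EMIT:-] out:-; bubbles=3
Tick 2: [PARSE:-, VALIDATE:P1(v=20,ok=F), TRANSFORM:-, EMIT:-] out:-; bubbles=3
Tick 3: [PARSE:P2(v=10,ok=F), VALIDATE:-, TRANSFORM:P1(v=0,ok=F), EMIT:-] out:-; bubbles=2
Tick 4: [PARSE:P3(v=7,ok=F), VALIDATE:P2(v=10,ok=T), TRANSFORM:-, EMIT:P1(v=0,ok=F)] out:-; bubbles=1
Tick 5: [PARSE:-, VALIDATE:P3(v=7,ok=F), TRANSFORM:P2(v=30,ok=T), EMIT:-] out:P1(v=0); bubbles=2
Tick 6: [PARSE:-, VALIDATE:-, TRANSFORM:P3(v=0,ok=F), EMIT:P2(v=30,ok=T)] out:-; bubbles=2
Tick 7: [PARSE:-, VALIDATE:-, TRANSFORM:-, EMIT:P3(v=0,ok=F)] out:P2(v=30); bubbles=3
Tick 8: [PARSE:-, VALIDATE:-, TRANSFORM:-, EMIT:-] out:P3(v=0); bubbles=4
Total bubble-slots: 20

Answer: 20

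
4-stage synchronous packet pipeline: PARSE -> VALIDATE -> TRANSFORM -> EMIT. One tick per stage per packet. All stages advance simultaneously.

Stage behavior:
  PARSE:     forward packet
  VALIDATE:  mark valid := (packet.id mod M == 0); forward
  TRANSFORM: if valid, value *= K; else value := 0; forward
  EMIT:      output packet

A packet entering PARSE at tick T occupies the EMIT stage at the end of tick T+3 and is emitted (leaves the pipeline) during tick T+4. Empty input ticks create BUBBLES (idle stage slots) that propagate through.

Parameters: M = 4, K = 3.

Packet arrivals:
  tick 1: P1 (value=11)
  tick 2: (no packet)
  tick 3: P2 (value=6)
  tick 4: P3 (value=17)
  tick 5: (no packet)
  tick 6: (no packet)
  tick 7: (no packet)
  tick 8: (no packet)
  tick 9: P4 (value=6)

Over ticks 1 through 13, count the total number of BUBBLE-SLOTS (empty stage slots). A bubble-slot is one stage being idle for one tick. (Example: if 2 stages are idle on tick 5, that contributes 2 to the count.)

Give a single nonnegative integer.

Answer: 36

Derivation:
Tick 1: [PARSE:P1(v=11,ok=F), VALIDATE:-, TRANSFORM:-, EMIT:-] out:-; bubbles=3
Tick 2: [PARSE:-, VALIDATE:P1(v=11,ok=F), TRANSFORM:-, EMIT:-] out:-; bubbles=3
Tick 3: [PARSE:P2(v=6,ok=F), VALIDATE:-, TRANSFORM:P1(v=0,ok=F), EMIT:-] out:-; bubbles=2
Tick 4: [PARSE:P3(v=17,ok=F), VALIDATE:P2(v=6,ok=F), TRANSFORM:-, EMIT:P1(v=0,ok=F)] out:-; bubbles=1
Tick 5: [PARSE:-, VALIDATE:P3(v=17,ok=F), TRANSFORM:P2(v=0,ok=F), EMIT:-] out:P1(v=0); bubbles=2
Tick 6: [PARSE:-, VALIDATE:-, TRANSFORM:P3(v=0,ok=F), EMIT:P2(v=0,ok=F)] out:-; bubbles=2
Tick 7: [PARSE:-, VALIDATE:-, TRANSFORM:-, EMIT:P3(v=0,ok=F)] out:P2(v=0); bubbles=3
Tick 8: [PARSE:-, VALIDATE:-, TRANSFORM:-, EMIT:-] out:P3(v=0); bubbles=4
Tick 9: [PARSE:P4(v=6,ok=F), VALIDATE:-, TRANSFORM:-, EMIT:-] out:-; bubbles=3
Tick 10: [PARSE:-, VALIDATE:P4(v=6,ok=T), TRANSFORM:-, EMIT:-] out:-; bubbles=3
Tick 11: [PARSE:-, VALIDATE:-, TRANSFORM:P4(v=18,ok=T), EMIT:-] out:-; bubbles=3
Tick 12: [PARSE:-, VALIDATE:-, TRANSFORM:-, EMIT:P4(v=18,ok=T)] out:-; bubbles=3
Tick 13: [PARSE:-, VALIDATE:-, TRANSFORM:-, EMIT:-] out:P4(v=18); bubbles=4
Total bubble-slots: 36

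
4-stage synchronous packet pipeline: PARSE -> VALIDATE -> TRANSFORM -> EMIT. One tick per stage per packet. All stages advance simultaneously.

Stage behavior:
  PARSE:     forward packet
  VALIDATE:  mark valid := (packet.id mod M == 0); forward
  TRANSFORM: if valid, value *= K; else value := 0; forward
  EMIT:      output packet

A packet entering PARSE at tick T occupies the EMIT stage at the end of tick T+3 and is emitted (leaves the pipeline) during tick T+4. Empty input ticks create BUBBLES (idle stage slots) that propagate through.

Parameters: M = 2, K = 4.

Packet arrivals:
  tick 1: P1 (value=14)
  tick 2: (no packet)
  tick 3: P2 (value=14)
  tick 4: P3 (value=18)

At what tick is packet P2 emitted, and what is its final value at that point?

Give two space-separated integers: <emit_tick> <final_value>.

Tick 1: [PARSE:P1(v=14,ok=F), VALIDATE:-, TRANSFORM:-, EMIT:-] out:-; in:P1
Tick 2: [PARSE:-, VALIDATE:P1(v=14,ok=F), TRANSFORM:-, EMIT:-] out:-; in:-
Tick 3: [PARSE:P2(v=14,ok=F), VALIDATE:-, TRANSFORM:P1(v=0,ok=F), EMIT:-] out:-; in:P2
Tick 4: [PARSE:P3(v=18,ok=F), VALIDATE:P2(v=14,ok=T), TRANSFORM:-, EMIT:P1(v=0,ok=F)] out:-; in:P3
Tick 5: [PARSE:-, VALIDATE:P3(v=18,ok=F), TRANSFORM:P2(v=56,ok=T), EMIT:-] out:P1(v=0); in:-
Tick 6: [PARSE:-, VALIDATE:-, TRANSFORM:P3(v=0,ok=F), EMIT:P2(v=56,ok=T)] out:-; in:-
Tick 7: [PARSE:-, VALIDATE:-, TRANSFORM:-, EMIT:P3(v=0,ok=F)] out:P2(v=56); in:-
Tick 8: [PARSE:-, VALIDATE:-, TRANSFORM:-, EMIT:-] out:P3(v=0); in:-
P2: arrives tick 3, valid=True (id=2, id%2=0), emit tick 7, final value 56

Answer: 7 56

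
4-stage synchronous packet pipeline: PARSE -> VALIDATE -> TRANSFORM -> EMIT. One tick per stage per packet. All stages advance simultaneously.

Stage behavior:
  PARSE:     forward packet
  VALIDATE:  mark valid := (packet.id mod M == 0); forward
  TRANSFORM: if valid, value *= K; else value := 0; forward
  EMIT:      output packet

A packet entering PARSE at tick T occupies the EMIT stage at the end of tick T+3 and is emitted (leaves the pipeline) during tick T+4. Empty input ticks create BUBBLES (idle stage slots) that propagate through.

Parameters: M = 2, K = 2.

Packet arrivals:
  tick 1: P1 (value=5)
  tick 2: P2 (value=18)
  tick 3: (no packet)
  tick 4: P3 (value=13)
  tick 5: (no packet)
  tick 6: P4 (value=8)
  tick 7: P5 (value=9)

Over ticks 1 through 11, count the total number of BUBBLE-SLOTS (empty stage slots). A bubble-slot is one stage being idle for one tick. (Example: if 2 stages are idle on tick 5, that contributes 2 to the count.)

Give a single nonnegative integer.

Answer: 24

Derivation:
Tick 1: [PARSE:P1(v=5,ok=F), VALIDATE:-, TRANSFORM:-, EMIT:-] out:-; bubbles=3
Tick 2: [PARSE:P2(v=18,ok=F), VALIDATE:P1(v=5,ok=F), TRANSFORM:-, EMIT:-] out:-; bubbles=2
Tick 3: [PARSE:-, VALIDATE:P2(v=18,ok=T), TRANSFORM:P1(v=0,ok=F), EMIT:-] out:-; bubbles=2
Tick 4: [PARSE:P3(v=13,ok=F), VALIDATE:-, TRANSFORM:P2(v=36,ok=T), EMIT:P1(v=0,ok=F)] out:-; bubbles=1
Tick 5: [PARSE:-, VALIDATE:P3(v=13,ok=F), TRANSFORM:-, EMIT:P2(v=36,ok=T)] out:P1(v=0); bubbles=2
Tick 6: [PARSE:P4(v=8,ok=F), VALIDATE:-, TRANSFORM:P3(v=0,ok=F), EMIT:-] out:P2(v=36); bubbles=2
Tick 7: [PARSE:P5(v=9,ok=F), VALIDATE:P4(v=8,ok=T), TRANSFORM:-, EMIT:P3(v=0,ok=F)] out:-; bubbles=1
Tick 8: [PARSE:-, VALIDATE:P5(v=9,ok=F), TRANSFORM:P4(v=16,ok=T), EMIT:-] out:P3(v=0); bubbles=2
Tick 9: [PARSE:-, VALIDATE:-, TRANSFORM:P5(v=0,ok=F), EMIT:P4(v=16,ok=T)] out:-; bubbles=2
Tick 10: [PARSE:-, VALIDATE:-, TRANSFORM:-, EMIT:P5(v=0,ok=F)] out:P4(v=16); bubbles=3
Tick 11: [PARSE:-, VALIDATE:-, TRANSFORM:-, EMIT:-] out:P5(v=0); bubbles=4
Total bubble-slots: 24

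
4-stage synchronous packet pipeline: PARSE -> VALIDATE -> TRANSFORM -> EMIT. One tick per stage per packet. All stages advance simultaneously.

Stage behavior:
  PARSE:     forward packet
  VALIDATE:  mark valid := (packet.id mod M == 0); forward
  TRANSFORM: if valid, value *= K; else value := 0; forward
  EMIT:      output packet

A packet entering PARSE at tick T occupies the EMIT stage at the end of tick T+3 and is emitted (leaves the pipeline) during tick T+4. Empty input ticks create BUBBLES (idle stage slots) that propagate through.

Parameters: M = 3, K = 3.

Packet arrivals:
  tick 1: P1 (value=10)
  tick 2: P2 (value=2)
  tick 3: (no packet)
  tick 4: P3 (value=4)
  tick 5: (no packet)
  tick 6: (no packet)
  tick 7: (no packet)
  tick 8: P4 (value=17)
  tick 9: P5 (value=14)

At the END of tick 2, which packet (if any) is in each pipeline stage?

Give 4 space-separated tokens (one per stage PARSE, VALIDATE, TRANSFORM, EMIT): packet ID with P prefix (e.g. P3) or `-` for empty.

Tick 1: [PARSE:P1(v=10,ok=F), VALIDATE:-, TRANSFORM:-, EMIT:-] out:-; in:P1
Tick 2: [PARSE:P2(v=2,ok=F), VALIDATE:P1(v=10,ok=F), TRANSFORM:-, EMIT:-] out:-; in:P2
At end of tick 2: ['P2', 'P1', '-', '-']

Answer: P2 P1 - -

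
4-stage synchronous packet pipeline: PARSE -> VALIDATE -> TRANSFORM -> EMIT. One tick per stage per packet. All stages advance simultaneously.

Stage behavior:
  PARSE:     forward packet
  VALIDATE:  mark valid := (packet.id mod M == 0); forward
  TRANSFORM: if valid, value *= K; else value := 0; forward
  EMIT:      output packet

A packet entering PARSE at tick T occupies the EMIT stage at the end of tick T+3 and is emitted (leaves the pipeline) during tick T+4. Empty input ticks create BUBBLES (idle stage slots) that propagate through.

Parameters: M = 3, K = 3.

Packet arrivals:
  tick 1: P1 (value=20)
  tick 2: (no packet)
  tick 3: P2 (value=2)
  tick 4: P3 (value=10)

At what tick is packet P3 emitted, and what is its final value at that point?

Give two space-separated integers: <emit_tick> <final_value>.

Answer: 8 30

Derivation:
Tick 1: [PARSE:P1(v=20,ok=F), VALIDATE:-, TRANSFORM:-, EMIT:-] out:-; in:P1
Tick 2: [PARSE:-, VALIDATE:P1(v=20,ok=F), TRANSFORM:-, EMIT:-] out:-; in:-
Tick 3: [PARSE:P2(v=2,ok=F), VALIDATE:-, TRANSFORM:P1(v=0,ok=F), EMIT:-] out:-; in:P2
Tick 4: [PARSE:P3(v=10,ok=F), VALIDATE:P2(v=2,ok=F), TRANSFORM:-, EMIT:P1(v=0,ok=F)] out:-; in:P3
Tick 5: [PARSE:-, VALIDATE:P3(v=10,ok=T), TRANSFORM:P2(v=0,ok=F), EMIT:-] out:P1(v=0); in:-
Tick 6: [PARSE:-, VALIDATE:-, TRANSFORM:P3(v=30,ok=T), EMIT:P2(v=0,ok=F)] out:-; in:-
Tick 7: [PARSE:-, VALIDATE:-, TRANSFORM:-, EMIT:P3(v=30,ok=T)] out:P2(v=0); in:-
Tick 8: [PARSE:-, VALIDATE:-, TRANSFORM:-, EMIT:-] out:P3(v=30); in:-
P3: arrives tick 4, valid=True (id=3, id%3=0), emit tick 8, final value 30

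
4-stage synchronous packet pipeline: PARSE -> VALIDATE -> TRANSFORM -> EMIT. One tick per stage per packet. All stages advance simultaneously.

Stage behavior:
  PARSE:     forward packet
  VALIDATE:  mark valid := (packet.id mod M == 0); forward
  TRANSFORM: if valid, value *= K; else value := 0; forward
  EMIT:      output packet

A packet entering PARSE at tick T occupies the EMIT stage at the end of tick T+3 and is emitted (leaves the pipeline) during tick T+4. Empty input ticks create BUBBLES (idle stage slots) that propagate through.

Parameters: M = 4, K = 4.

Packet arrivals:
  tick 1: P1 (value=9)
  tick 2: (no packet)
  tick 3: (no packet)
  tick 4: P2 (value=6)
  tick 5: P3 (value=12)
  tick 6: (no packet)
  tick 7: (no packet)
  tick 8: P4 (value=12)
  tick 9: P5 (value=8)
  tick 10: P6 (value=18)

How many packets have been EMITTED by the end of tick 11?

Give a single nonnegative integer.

Tick 1: [PARSE:P1(v=9,ok=F), VALIDATE:-, TRANSFORM:-, EMIT:-] out:-; in:P1
Tick 2: [PARSE:-, VALIDATE:P1(v=9,ok=F), TRANSFORM:-, EMIT:-] out:-; in:-
Tick 3: [PARSE:-, VALIDATE:-, TRANSFORM:P1(v=0,ok=F), EMIT:-] out:-; in:-
Tick 4: [PARSE:P2(v=6,ok=F), VALIDATE:-, TRANSFORM:-, EMIT:P1(v=0,ok=F)] out:-; in:P2
Tick 5: [PARSE:P3(v=12,ok=F), VALIDATE:P2(v=6,ok=F), TRANSFORM:-, EMIT:-] out:P1(v=0); in:P3
Tick 6: [PARSE:-, VALIDATE:P3(v=12,ok=F), TRANSFORM:P2(v=0,ok=F), EMIT:-] out:-; in:-
Tick 7: [PARSE:-, VALIDATE:-, TRANSFORM:P3(v=0,ok=F), EMIT:P2(v=0,ok=F)] out:-; in:-
Tick 8: [PARSE:P4(v=12,ok=F), VALIDATE:-, TRANSFORM:-, EMIT:P3(v=0,ok=F)] out:P2(v=0); in:P4
Tick 9: [PARSE:P5(v=8,ok=F), VALIDATE:P4(v=12,ok=T), TRANSFORM:-, EMIT:-] out:P3(v=0); in:P5
Tick 10: [PARSE:P6(v=18,ok=F), VALIDATE:P5(v=8,ok=F), TRANSFORM:P4(v=48,ok=T), EMIT:-] out:-; in:P6
Tick 11: [PARSE:-, VALIDATE:P6(v=18,ok=F), TRANSFORM:P5(v=0,ok=F), EMIT:P4(v=48,ok=T)] out:-; in:-
Emitted by tick 11: ['P1', 'P2', 'P3']

Answer: 3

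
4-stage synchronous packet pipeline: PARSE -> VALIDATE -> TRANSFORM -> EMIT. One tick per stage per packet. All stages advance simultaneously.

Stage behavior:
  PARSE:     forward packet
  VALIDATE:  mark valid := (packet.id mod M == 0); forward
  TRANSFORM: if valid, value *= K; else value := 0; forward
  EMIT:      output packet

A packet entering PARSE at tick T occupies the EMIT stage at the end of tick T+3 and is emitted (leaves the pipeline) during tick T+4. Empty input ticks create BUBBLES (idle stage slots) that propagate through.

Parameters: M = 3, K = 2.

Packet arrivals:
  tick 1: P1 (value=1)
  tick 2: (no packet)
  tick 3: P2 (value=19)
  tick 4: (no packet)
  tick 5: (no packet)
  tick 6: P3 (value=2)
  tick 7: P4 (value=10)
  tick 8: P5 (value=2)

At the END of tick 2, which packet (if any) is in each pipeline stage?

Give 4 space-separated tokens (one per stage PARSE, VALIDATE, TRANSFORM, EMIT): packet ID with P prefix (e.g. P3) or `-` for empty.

Answer: - P1 - -

Derivation:
Tick 1: [PARSE:P1(v=1,ok=F), VALIDATE:-, TRANSFORM:-, EMIT:-] out:-; in:P1
Tick 2: [PARSE:-, VALIDATE:P1(v=1,ok=F), TRANSFORM:-, EMIT:-] out:-; in:-
At end of tick 2: ['-', 'P1', '-', '-']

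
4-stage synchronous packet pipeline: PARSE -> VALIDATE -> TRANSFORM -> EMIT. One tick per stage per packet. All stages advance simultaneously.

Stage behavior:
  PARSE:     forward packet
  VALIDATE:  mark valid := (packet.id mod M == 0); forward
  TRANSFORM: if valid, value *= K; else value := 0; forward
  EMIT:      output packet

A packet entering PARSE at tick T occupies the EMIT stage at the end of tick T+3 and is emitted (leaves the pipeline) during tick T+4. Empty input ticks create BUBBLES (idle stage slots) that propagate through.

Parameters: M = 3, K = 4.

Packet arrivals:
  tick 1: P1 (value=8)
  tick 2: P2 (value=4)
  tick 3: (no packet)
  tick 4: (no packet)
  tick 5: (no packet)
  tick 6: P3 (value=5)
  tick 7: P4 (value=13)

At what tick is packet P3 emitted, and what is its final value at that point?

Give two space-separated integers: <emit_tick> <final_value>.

Tick 1: [PARSE:P1(v=8,ok=F), VALIDATE:-, TRANSFORM:-, EMIT:-] out:-; in:P1
Tick 2: [PARSE:P2(v=4,ok=F), VALIDATE:P1(v=8,ok=F), TRANSFORM:-, EMIT:-] out:-; in:P2
Tick 3: [PARSE:-, VALIDATE:P2(v=4,ok=F), TRANSFORM:P1(v=0,ok=F), EMIT:-] out:-; in:-
Tick 4: [PARSE:-, VALIDATE:-, TRANSFORM:P2(v=0,ok=F), EMIT:P1(v=0,ok=F)] out:-; in:-
Tick 5: [PARSE:-, VALIDATE:-, TRANSFORM:-, EMIT:P2(v=0,ok=F)] out:P1(v=0); in:-
Tick 6: [PARSE:P3(v=5,ok=F), VALIDATE:-, TRANSFORM:-, EMIT:-] out:P2(v=0); in:P3
Tick 7: [PARSE:P4(v=13,ok=F), VALIDATE:P3(v=5,ok=T), TRANSFORM:-, EMIT:-] out:-; in:P4
Tick 8: [PARSE:-, VALIDATE:P4(v=13,ok=F), TRANSFORM:P3(v=20,ok=T), EMIT:-] out:-; in:-
Tick 9: [PARSE:-, VALIDATE:-, TRANSFORM:P4(v=0,ok=F), EMIT:P3(v=20,ok=T)] out:-; in:-
Tick 10: [PARSE:-, VALIDATE:-, TRANSFORM:-, EMIT:P4(v=0,ok=F)] out:P3(v=20); in:-
Tick 11: [PARSE:-, VALIDATE:-, TRANSFORM:-, EMIT:-] out:P4(v=0); in:-
P3: arrives tick 6, valid=True (id=3, id%3=0), emit tick 10, final value 20

Answer: 10 20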